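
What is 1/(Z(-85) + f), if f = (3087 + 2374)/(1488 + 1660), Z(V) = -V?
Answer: 3148/273041 ≈ 0.011529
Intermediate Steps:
f = 5461/3148 ≈ 1.7348
1/(Z(-85) + f) = 1/(-1*(-85) + 5461/3148) = 1/(85 + 5461/3148) = 1/(273041/3148) = 3148/273041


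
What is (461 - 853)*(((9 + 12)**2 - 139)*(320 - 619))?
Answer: 35396816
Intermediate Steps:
(461 - 853)*(((9 + 12)**2 - 139)*(320 - 619)) = -392*(21**2 - 139)*(-299) = -392*(441 - 139)*(-299) = -118384*(-299) = -392*(-90298) = 35396816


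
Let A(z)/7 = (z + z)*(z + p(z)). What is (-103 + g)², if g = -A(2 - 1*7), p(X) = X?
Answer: 644809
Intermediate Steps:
A(z) = 28*z² (A(z) = 7*((z + z)*(z + z)) = 7*((2*z)*(2*z)) = 7*(4*z²) = 28*z²)
g = -700 (g = -28*(2 - 1*7)² = -28*(2 - 7)² = -28*(-5)² = -28*25 = -1*700 = -700)
(-103 + g)² = (-103 - 700)² = (-803)² = 644809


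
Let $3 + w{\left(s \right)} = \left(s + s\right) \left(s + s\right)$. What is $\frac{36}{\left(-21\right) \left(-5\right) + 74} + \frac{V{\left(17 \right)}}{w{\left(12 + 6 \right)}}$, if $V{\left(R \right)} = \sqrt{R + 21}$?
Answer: $\frac{36}{179} + \frac{\sqrt{38}}{1293} \approx 0.20588$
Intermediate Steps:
$V{\left(R \right)} = \sqrt{21 + R}$
$w{\left(s \right)} = -3 + 4 s^{2}$ ($w{\left(s \right)} = -3 + \left(s + s\right) \left(s + s\right) = -3 + 2 s 2 s = -3 + 4 s^{2}$)
$\frac{36}{\left(-21\right) \left(-5\right) + 74} + \frac{V{\left(17 \right)}}{w{\left(12 + 6 \right)}} = \frac{36}{\left(-21\right) \left(-5\right) + 74} + \frac{\sqrt{21 + 17}}{-3 + 4 \left(12 + 6\right)^{2}} = \frac{36}{105 + 74} + \frac{\sqrt{38}}{-3 + 4 \cdot 18^{2}} = \frac{36}{179} + \frac{\sqrt{38}}{-3 + 4 \cdot 324} = 36 \cdot \frac{1}{179} + \frac{\sqrt{38}}{-3 + 1296} = \frac{36}{179} + \frac{\sqrt{38}}{1293}$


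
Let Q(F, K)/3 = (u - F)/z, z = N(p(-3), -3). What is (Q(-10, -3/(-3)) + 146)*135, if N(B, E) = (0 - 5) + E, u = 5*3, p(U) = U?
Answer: 147555/8 ≈ 18444.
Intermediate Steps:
u = 15
N(B, E) = -5 + E
z = -8 (z = -5 - 3 = -8)
Q(F, K) = -45/8 + 3*F/8 (Q(F, K) = 3*((15 - F)/(-8)) = 3*((15 - F)*(-⅛)) = 3*(-15/8 + F/8) = -45/8 + 3*F/8)
(Q(-10, -3/(-3)) + 146)*135 = ((-45/8 + (3/8)*(-10)) + 146)*135 = ((-45/8 - 15/4) + 146)*135 = (-75/8 + 146)*135 = (1093/8)*135 = 147555/8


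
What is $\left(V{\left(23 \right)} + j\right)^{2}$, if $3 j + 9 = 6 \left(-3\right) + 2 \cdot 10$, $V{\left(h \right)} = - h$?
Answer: $\frac{5776}{9} \approx 641.78$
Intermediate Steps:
$j = - \frac{7}{3}$ ($j = -3 + \frac{6 \left(-3\right) + 2 \cdot 10}{3} = -3 + \frac{-18 + 20}{3} = -3 + \frac{1}{3} \cdot 2 = -3 + \frac{2}{3} = - \frac{7}{3} \approx -2.3333$)
$\left(V{\left(23 \right)} + j\right)^{2} = \left(\left(-1\right) 23 - \frac{7}{3}\right)^{2} = \left(-23 - \frac{7}{3}\right)^{2} = \left(- \frac{76}{3}\right)^{2} = \frac{5776}{9}$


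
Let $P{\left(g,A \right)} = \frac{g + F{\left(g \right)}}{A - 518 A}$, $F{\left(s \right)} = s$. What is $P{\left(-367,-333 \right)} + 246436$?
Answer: $\frac{42426667462}{172161} \approx 2.4644 \cdot 10^{5}$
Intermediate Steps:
$P{\left(g,A \right)} = - \frac{2 g}{517 A}$ ($P{\left(g,A \right)} = \frac{g + g}{A - 518 A} = \frac{2 g}{\left(-517\right) A} = 2 g \left(- \frac{1}{517 A}\right) = - \frac{2 g}{517 A}$)
$P{\left(-367,-333 \right)} + 246436 = \left(- \frac{2}{517}\right) \left(-367\right) \frac{1}{-333} + 246436 = \left(- \frac{2}{517}\right) \left(-367\right) \left(- \frac{1}{333}\right) + 246436 = - \frac{734}{172161} + 246436 = \frac{42426667462}{172161}$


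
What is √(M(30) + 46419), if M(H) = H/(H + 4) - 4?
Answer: √13414190/17 ≈ 215.44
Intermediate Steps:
M(H) = -4 + H/(4 + H) (M(H) = H/(4 + H) - 4 = -4 + H/(4 + H))
√(M(30) + 46419) = √((-16 - 3*30)/(4 + 30) + 46419) = √((-16 - 90)/34 + 46419) = √((1/34)*(-106) + 46419) = √(-53/17 + 46419) = √(789070/17) = √13414190/17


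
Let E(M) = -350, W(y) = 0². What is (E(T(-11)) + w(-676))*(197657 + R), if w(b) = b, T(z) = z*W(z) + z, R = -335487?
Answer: 141413580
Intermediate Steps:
W(y) = 0
T(z) = z (T(z) = z*0 + z = 0 + z = z)
(E(T(-11)) + w(-676))*(197657 + R) = (-350 - 676)*(197657 - 335487) = -1026*(-137830) = 141413580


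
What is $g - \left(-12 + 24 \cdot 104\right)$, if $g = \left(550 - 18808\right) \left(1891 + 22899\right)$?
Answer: $-452618304$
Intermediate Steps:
$g = -452615820$ ($g = \left(-18258\right) 24790 = -452615820$)
$g - \left(-12 + 24 \cdot 104\right) = -452615820 - \left(-12 + 24 \cdot 104\right) = -452615820 - \left(-12 + 2496\right) = -452615820 - 2484 = -452618304$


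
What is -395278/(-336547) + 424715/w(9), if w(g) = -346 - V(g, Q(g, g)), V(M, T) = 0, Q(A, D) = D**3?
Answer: -825432329/673094 ≈ -1226.3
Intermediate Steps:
w(g) = -346 (w(g) = -346 - 1*0 = -346 + 0 = -346)
-395278/(-336547) + 424715/w(9) = -395278/(-336547) + 424715/(-346) = -395278*(-1/336547) + 424715*(-1/346) = 395278/336547 - 2455/2 = -825432329/673094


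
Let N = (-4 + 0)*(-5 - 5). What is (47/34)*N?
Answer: 940/17 ≈ 55.294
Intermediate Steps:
N = 40 (N = -4*(-10) = 40)
(47/34)*N = (47/34)*40 = 940/17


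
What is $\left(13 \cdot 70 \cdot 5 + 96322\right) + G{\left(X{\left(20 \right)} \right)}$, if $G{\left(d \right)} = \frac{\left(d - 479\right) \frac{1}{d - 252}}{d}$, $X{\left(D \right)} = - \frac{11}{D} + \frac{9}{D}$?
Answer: $\frac{254250402}{2521} \approx 1.0085 \cdot 10^{5}$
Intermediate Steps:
$X{\left(D \right)} = - \frac{2}{D}$
$G{\left(d \right)} = \frac{-479 + d}{d \left(-252 + d\right)}$ ($G{\left(d \right)} = \frac{\left(-479 + d\right) \frac{1}{-252 + d}}{d} = \frac{\frac{1}{-252 + d} \left(-479 + d\right)}{d} = \frac{-479 + d}{d \left(-252 + d\right)}$)
$\left(13 \cdot 70 \cdot 5 + 96322\right) + G{\left(X{\left(20 \right)} \right)} = \left(13 \cdot 70 \cdot 5 + 96322\right) + \frac{-479 - \frac{2}{20}}{- \frac{2}{20} \left(-252 - \frac{2}{20}\right)} = \left(910 \cdot 5 + 96322\right) + \frac{-479 - \frac{1}{10}}{\left(-2\right) \frac{1}{20} \left(-252 - \frac{1}{10}\right)} = \left(4550 + 96322\right) + \frac{-479 - \frac{1}{10}}{\left(- \frac{1}{10}\right) \left(-252 - \frac{1}{10}\right)} = 100872 - 10 \frac{1}{- \frac{2521}{10}} \left(- \frac{4791}{10}\right) = 100872 - \left(- \frac{100}{2521}\right) \left(- \frac{4791}{10}\right) = 100872 - \frac{47910}{2521} = \frac{254250402}{2521}$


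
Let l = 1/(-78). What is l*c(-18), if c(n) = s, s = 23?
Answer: -23/78 ≈ -0.29487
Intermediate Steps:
l = -1/78 ≈ -0.012821
c(n) = 23
l*c(-18) = -1/78*23 = -23/78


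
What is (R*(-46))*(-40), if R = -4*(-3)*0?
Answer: 0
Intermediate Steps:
R = 0 (R = 12*0 = 0)
(R*(-46))*(-40) = (0*(-46))*(-40) = 0*(-40) = 0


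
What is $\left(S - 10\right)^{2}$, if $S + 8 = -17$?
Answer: $1225$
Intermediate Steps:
$S = -25$ ($S = -8 - 17 = -25$)
$\left(S - 10\right)^{2} = \left(-25 - 10\right)^{2} = \left(-35\right)^{2} = 1225$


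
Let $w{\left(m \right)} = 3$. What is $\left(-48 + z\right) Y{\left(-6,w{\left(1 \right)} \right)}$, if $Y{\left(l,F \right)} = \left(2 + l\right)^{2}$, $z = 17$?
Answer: $-496$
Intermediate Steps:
$\left(-48 + z\right) Y{\left(-6,w{\left(1 \right)} \right)} = \left(-48 + 17\right) \left(2 - 6\right)^{2} = - 31 \left(-4\right)^{2} = \left(-31\right) 16 = -496$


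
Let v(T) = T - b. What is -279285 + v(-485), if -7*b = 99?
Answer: -1958291/7 ≈ -2.7976e+5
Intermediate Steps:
b = -99/7 (b = -1/7*99 = -99/7 ≈ -14.143)
v(T) = 99/7 + T (v(T) = T - 1*(-99/7) = T + 99/7 = 99/7 + T)
-279285 + v(-485) = -279285 + (99/7 - 485) = -279285 - 3296/7 = -1958291/7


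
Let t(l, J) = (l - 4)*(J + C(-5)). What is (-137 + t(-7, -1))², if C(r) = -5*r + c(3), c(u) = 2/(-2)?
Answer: 152100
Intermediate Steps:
c(u) = -1 (c(u) = 2*(-½) = -1)
C(r) = -1 - 5*r (C(r) = -5*r - 1 = -1 - 5*r)
t(l, J) = (-4 + l)*(24 + J) (t(l, J) = (l - 4)*(J + (-1 - 5*(-5))) = (-4 + l)*(J + (-1 + 25)) = (-4 + l)*(J + 24) = (-4 + l)*(24 + J))
(-137 + t(-7, -1))² = (-137 + (-96 - 4*(-1) + 24*(-7) - 1*(-7)))² = (-137 + (-96 + 4 - 168 + 7))² = (-137 - 253)² = (-390)² = 152100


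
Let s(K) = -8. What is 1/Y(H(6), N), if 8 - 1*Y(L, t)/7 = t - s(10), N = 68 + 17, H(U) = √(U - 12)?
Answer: -1/595 ≈ -0.0016807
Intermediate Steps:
H(U) = √(-12 + U)
N = 85
Y(L, t) = -7*t (Y(L, t) = 56 - 7*(t - 1*(-8)) = 56 - 7*(t + 8) = 56 - 7*(8 + t) = 56 + (-56 - 7*t) = -7*t)
1/Y(H(6), N) = 1/(-7*85) = 1/(-595) = -1/595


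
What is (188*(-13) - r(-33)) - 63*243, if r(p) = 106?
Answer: -17859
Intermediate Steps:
(188*(-13) - r(-33)) - 63*243 = (188*(-13) - 1*106) - 63*243 = (-2444 - 106) - 15309 = -2550 - 15309 = -17859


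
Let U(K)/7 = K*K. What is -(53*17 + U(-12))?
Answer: -1909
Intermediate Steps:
U(K) = 7*K**2 (U(K) = 7*(K*K) = 7*K**2)
-(53*17 + U(-12)) = -(53*17 + 7*(-12)**2) = -(901 + 7*144) = -(901 + 1008) = -1*1909 = -1909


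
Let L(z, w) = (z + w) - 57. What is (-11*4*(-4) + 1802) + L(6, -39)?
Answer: 1888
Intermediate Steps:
L(z, w) = -57 + w + z (L(z, w) = (w + z) - 57 = -57 + w + z)
(-11*4*(-4) + 1802) + L(6, -39) = (-11*4*(-4) + 1802) + (-57 - 39 + 6) = (-44*(-4) + 1802) - 90 = (176 + 1802) - 90 = 1978 - 90 = 1888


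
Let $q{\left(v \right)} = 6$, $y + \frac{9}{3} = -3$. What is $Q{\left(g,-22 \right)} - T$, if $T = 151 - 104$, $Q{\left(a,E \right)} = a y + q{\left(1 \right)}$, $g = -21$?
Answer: $85$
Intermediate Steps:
$y = -6$ ($y = -3 - 3 = -6$)
$Q{\left(a,E \right)} = 6 - 6 a$ ($Q{\left(a,E \right)} = a \left(-6\right) + 6 = - 6 a + 6 = 6 - 6 a$)
$T = 47$
$Q{\left(g,-22 \right)} - T = \left(6 - -126\right) - 47 = \left(6 + 126\right) - 47 = 132 - 47 = 85$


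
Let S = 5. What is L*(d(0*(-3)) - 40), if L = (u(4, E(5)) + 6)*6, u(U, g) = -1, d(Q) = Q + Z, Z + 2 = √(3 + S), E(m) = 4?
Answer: -1260 + 60*√2 ≈ -1175.1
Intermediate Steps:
Z = -2 + 2*√2 (Z = -2 + √(3 + 5) = -2 + √8 = -2 + 2*√2 ≈ 0.82843)
d(Q) = -2 + Q + 2*√2 (d(Q) = Q + (-2 + 2*√2) = -2 + Q + 2*√2)
L = 30 (L = (-1 + 6)*6 = 5*6 = 30)
L*(d(0*(-3)) - 40) = 30*((-2 + 0*(-3) + 2*√2) - 40) = 30*((-2 + 0 + 2*√2) - 40) = 30*((-2 + 2*√2) - 40) = 30*(-42 + 2*√2) = -1260 + 60*√2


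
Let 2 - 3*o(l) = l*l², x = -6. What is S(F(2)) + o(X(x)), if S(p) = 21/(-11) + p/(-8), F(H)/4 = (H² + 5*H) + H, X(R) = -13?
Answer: 7954/11 ≈ 723.09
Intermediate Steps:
F(H) = 4*H² + 24*H (F(H) = 4*((H² + 5*H) + H) = 4*(H² + 6*H) = 4*H² + 24*H)
S(p) = -21/11 - p/8 (S(p) = 21*(-1/11) + p*(-⅛) = -21/11 - p/8)
o(l) = ⅔ - l³/3 (o(l) = ⅔ - l*l²/3 = ⅔ - l³/3)
S(F(2)) + o(X(x)) = (-21/11 - 2*(6 + 2)/2) + (⅔ - ⅓*(-13)³) = (-21/11 - 2*8/2) + (⅔ - ⅓*(-2197)) = (-21/11 - ⅛*64) + (⅔ + 2197/3) = (-21/11 - 8) + 733 = -109/11 + 733 = 7954/11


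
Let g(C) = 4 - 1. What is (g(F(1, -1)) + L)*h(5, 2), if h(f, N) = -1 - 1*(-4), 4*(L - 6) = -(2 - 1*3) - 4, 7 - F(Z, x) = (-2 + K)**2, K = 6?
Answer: 99/4 ≈ 24.750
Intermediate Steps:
F(Z, x) = -9 (F(Z, x) = 7 - (-2 + 6)**2 = 7 - 1*4**2 = 7 - 1*16 = 7 - 16 = -9)
L = 21/4 (L = 6 + (-(2 - 1*3) - 4)/4 = 6 + (-(2 - 3) - 4)/4 = 6 + (-1*(-1) - 4)/4 = 6 + (1 - 4)/4 = 6 + (1/4)*(-3) = 6 - 3/4 = 21/4 ≈ 5.2500)
g(C) = 3
h(f, N) = 3 (h(f, N) = -1 + 4 = 3)
(g(F(1, -1)) + L)*h(5, 2) = (3 + 21/4)*3 = (33/4)*3 = 99/4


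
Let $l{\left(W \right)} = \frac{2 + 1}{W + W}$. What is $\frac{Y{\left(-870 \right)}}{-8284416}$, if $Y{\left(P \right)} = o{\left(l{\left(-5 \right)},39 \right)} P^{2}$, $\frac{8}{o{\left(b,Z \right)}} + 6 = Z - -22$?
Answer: $- \frac{12615}{949256} \approx -0.013289$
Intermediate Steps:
$l{\left(W \right)} = \frac{3}{2 W}$
$o{\left(b,Z \right)} = \frac{8}{16 + Z}$ ($o{\left(b,Z \right)} = \frac{8}{-6 + \left(Z - -22\right)} = \frac{8}{-6 + \left(Z + 22\right)} = \frac{8}{-6 + \left(22 + Z\right)} = \frac{8}{16 + Z}$)
$Y{\left(P \right)} = \frac{8 P^{2}}{55}$ ($Y{\left(P \right)} = \frac{8}{16 + 39} P^{2} = \frac{8}{55} P^{2} = 8 \cdot \frac{1}{55} P^{2} = \frac{8 P^{2}}{55}$)
$\frac{Y{\left(-870 \right)}}{-8284416} = \frac{\frac{8}{55} \left(-870\right)^{2}}{-8284416} = \frac{8}{55} \cdot 756900 \left(- \frac{1}{8284416}\right) = \frac{1211040}{11} \left(- \frac{1}{8284416}\right) = - \frac{12615}{949256}$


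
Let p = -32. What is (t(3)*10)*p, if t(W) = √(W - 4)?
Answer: -320*I ≈ -320.0*I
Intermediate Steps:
t(W) = √(-4 + W)
(t(3)*10)*p = (√(-4 + 3)*10)*(-32) = (√(-1)*10)*(-32) = (I*10)*(-32) = (10*I)*(-32) = -320*I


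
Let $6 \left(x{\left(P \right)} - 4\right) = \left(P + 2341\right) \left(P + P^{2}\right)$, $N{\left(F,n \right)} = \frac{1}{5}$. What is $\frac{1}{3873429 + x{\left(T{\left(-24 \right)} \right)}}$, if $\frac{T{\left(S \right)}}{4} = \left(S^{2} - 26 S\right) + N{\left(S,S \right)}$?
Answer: $\frac{125}{3430405261379} \approx 3.6439 \cdot 10^{-11}$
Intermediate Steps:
$N{\left(F,n \right)} = \frac{1}{5}$
$T{\left(S \right)} = \frac{4}{5} - 104 S + 4 S^{2}$ ($T{\left(S \right)} = 4 \left(\left(S^{2} - 26 S\right) + \frac{1}{5}\right) = 4 \left(\frac{1}{5} + S^{2} - 26 S\right) = \frac{4}{5} - 104 S + 4 S^{2}$)
$x{\left(P \right)} = 4 + \frac{\left(2341 + P\right) \left(P + P^{2}\right)}{6}$ ($x{\left(P \right)} = 4 + \frac{\left(P + 2341\right) \left(P + P^{2}\right)}{6} = 4 + \frac{\left(2341 + P\right) \left(P + P^{2}\right)}{6}$)
$\frac{1}{3873429 + x{\left(T{\left(-24 \right)} \right)}} = \frac{1}{3873429 + \left(4 + \frac{\left(\frac{4}{5} - -2496 + 4 \left(-24\right)^{2}\right)^{3}}{6} + \frac{1171 \left(\frac{4}{5} - -2496 + 4 \left(-24\right)^{2}\right)^{2}}{3} + \frac{2341 \left(\frac{4}{5} - -2496 + 4 \left(-24\right)^{2}\right)}{6}\right)} = \frac{1}{3873429 + \left(4 + \frac{\left(\frac{4}{5} + 2496 + 4 \cdot 576\right)^{3}}{6} + \frac{1171 \left(\frac{4}{5} + 2496 + 4 \cdot 576\right)^{2}}{3} + \frac{2341 \left(\frac{4}{5} + 2496 + 4 \cdot 576\right)}{6}\right)} = \frac{1}{3873429 + \left(4 + \frac{\left(\frac{4}{5} + 2496 + 2304\right)^{3}}{6} + \frac{1171 \left(\frac{4}{5} + 2496 + 2304\right)^{2}}{3} + \frac{2341 \left(\frac{4}{5} + 2496 + 2304\right)}{6}\right)} = \frac{1}{3873429 + \left(4 + \frac{\left(\frac{24004}{5}\right)^{3}}{6} + \frac{1171 \left(\frac{24004}{5}\right)^{2}}{3} + \frac{2341}{6} \cdot \frac{24004}{5}\right)} = \frac{1}{3873429 + \left(4 + \frac{1}{6} \cdot \frac{13830913152064}{125} + \frac{1171}{3} \cdot \frac{576192016}{25} + \frac{28096682}{15}\right)} = \frac{1}{3873429 + \left(4 + \frac{6915456576032}{375} + \frac{674720850736}{75} + \frac{28096682}{15}\right)} = \frac{1}{3873429 + \frac{3429921082754}{125}} = \frac{1}{\frac{3430405261379}{125}} = \frac{125}{3430405261379}$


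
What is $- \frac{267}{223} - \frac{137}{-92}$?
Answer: $\frac{5987}{20516} \approx 0.29182$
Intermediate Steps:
$- \frac{267}{223} - \frac{137}{-92} = \left(-267\right) \frac{1}{223} - - \frac{137}{92} = - \frac{267}{223} + \frac{137}{92} = \frac{5987}{20516}$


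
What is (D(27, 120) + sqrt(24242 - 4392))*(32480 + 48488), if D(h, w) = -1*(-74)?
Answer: 5991632 + 404840*sqrt(794) ≈ 1.7399e+7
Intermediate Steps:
D(h, w) = 74
(D(27, 120) + sqrt(24242 - 4392))*(32480 + 48488) = (74 + sqrt(24242 - 4392))*(32480 + 48488) = (74 + sqrt(19850))*80968 = (74 + 5*sqrt(794))*80968 = 5991632 + 404840*sqrt(794)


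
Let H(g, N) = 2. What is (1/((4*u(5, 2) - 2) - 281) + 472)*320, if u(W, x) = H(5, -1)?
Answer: 8307136/55 ≈ 1.5104e+5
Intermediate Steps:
u(W, x) = 2
(1/((4*u(5, 2) - 2) - 281) + 472)*320 = (1/((4*2 - 2) - 281) + 472)*320 = (1/((8 - 2) - 281) + 472)*320 = (1/(6 - 281) + 472)*320 = (1/(-275) + 472)*320 = (-1/275 + 472)*320 = (129799/275)*320 = 8307136/55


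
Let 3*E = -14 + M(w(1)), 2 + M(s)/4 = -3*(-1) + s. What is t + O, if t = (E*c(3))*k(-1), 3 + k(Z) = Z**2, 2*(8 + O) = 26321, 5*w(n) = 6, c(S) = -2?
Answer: 394367/30 ≈ 13146.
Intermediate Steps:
w(n) = 6/5 (w(n) = (1/5)*6 = 6/5)
O = 26305/2 (O = -8 + (1/2)*26321 = -8 + 26321/2 = 26305/2 ≈ 13153.)
M(s) = 4 + 4*s (M(s) = -8 + 4*(-3*(-1) + s) = -8 + 4*(3 + s) = -8 + (12 + 4*s) = 4 + 4*s)
k(Z) = -3 + Z**2
E = -26/15 (E = (-14 + (4 + 4*(6/5)))/3 = (-14 + (4 + 24/5))/3 = (-14 + 44/5)/3 = (1/3)*(-26/5) = -26/15 ≈ -1.7333)
t = -104/15 (t = (-26/15*(-2))*(-3 + (-1)**2) = 52*(-3 + 1)/15 = (52/15)*(-2) = -104/15 ≈ -6.9333)
t + O = -104/15 + 26305/2 = 394367/30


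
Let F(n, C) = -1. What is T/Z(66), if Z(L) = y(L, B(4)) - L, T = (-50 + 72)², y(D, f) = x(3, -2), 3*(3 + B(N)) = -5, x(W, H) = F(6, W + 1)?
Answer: -484/67 ≈ -7.2239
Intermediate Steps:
x(W, H) = -1
B(N) = -14/3 (B(N) = -3 + (⅓)*(-5) = -3 - 5/3 = -14/3)
y(D, f) = -1
T = 484 (T = 22² = 484)
Z(L) = -1 - L
T/Z(66) = 484/(-1 - 1*66) = 484/(-1 - 66) = 484/(-67) = 484*(-1/67) = -484/67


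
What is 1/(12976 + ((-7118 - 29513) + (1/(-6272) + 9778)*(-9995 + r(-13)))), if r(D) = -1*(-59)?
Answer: -392/38093721675 ≈ -1.0290e-8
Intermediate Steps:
r(D) = 59
1/(12976 + ((-7118 - 29513) + (1/(-6272) + 9778)*(-9995 + r(-13)))) = 1/(12976 + ((-7118 - 29513) + (1/(-6272) + 9778)*(-9995 + 59))) = 1/(12976 + (-36631 + (-1/6272 + 9778)*(-9936))) = 1/(12976 + (-36631 + (61327615/6272)*(-9936))) = 1/(12976 + (-36631 - 38084448915/392)) = 1/(12976 - 38098808267/392) = 1/(-38093721675/392) = -392/38093721675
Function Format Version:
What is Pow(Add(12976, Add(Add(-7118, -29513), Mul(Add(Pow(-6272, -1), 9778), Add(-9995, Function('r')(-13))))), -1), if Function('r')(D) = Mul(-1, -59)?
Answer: Rational(-392, 38093721675) ≈ -1.0290e-8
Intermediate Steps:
Function('r')(D) = 59
Pow(Add(12976, Add(Add(-7118, -29513), Mul(Add(Pow(-6272, -1), 9778), Add(-9995, Function('r')(-13))))), -1) = Pow(Add(12976, Add(Add(-7118, -29513), Mul(Add(Pow(-6272, -1), 9778), Add(-9995, 59)))), -1) = Pow(Add(12976, Add(-36631, Mul(Add(Rational(-1, 6272), 9778), -9936))), -1) = Pow(Add(12976, Add(-36631, Mul(Rational(61327615, 6272), -9936))), -1) = Pow(Add(12976, Add(-36631, Rational(-38084448915, 392))), -1) = Pow(Add(12976, Rational(-38098808267, 392)), -1) = Pow(Rational(-38093721675, 392), -1) = Rational(-392, 38093721675)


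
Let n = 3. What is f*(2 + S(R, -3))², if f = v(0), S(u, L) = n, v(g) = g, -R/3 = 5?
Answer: 0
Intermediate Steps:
R = -15 (R = -3*5 = -15)
S(u, L) = 3
f = 0
f*(2 + S(R, -3))² = 0*(2 + 3)² = 0*5² = 0*25 = 0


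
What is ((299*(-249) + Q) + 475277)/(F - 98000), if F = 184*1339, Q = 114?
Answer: 100235/37094 ≈ 2.7022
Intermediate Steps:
F = 246376
((299*(-249) + Q) + 475277)/(F - 98000) = ((299*(-249) + 114) + 475277)/(246376 - 98000) = ((-74451 + 114) + 475277)/148376 = (-74337 + 475277)*(1/148376) = 400940*(1/148376) = 100235/37094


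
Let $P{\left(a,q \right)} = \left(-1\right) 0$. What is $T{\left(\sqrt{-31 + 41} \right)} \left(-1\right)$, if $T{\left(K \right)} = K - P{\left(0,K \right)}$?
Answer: $- \sqrt{10} \approx -3.1623$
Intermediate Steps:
$P{\left(a,q \right)} = 0$
$T{\left(K \right)} = K$ ($T{\left(K \right)} = K - 0 = K + 0 = K$)
$T{\left(\sqrt{-31 + 41} \right)} \left(-1\right) = \sqrt{-31 + 41} \left(-1\right) = \sqrt{10} \left(-1\right) = - \sqrt{10}$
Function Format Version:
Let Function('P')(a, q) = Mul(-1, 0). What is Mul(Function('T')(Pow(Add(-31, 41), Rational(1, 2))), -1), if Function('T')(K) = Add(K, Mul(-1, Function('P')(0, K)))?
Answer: Mul(-1, Pow(10, Rational(1, 2))) ≈ -3.1623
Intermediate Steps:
Function('P')(a, q) = 0
Function('T')(K) = K (Function('T')(K) = Add(K, Mul(-1, 0)) = Add(K, 0) = K)
Mul(Function('T')(Pow(Add(-31, 41), Rational(1, 2))), -1) = Mul(Pow(Add(-31, 41), Rational(1, 2)), -1) = Mul(Pow(10, Rational(1, 2)), -1) = Mul(-1, Pow(10, Rational(1, 2)))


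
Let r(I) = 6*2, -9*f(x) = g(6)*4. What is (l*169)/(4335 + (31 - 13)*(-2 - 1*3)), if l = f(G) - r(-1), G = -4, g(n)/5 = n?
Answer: -12844/12735 ≈ -1.0086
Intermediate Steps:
g(n) = 5*n
f(x) = -40/3 (f(x) = -5*6*4/9 = -10*4/3 = -⅑*120 = -40/3)
r(I) = 12
l = -76/3 (l = -40/3 - 1*12 = -40/3 - 12 = -76/3 ≈ -25.333)
(l*169)/(4335 + (31 - 13)*(-2 - 1*3)) = (-76/3*169)/(4335 + (31 - 13)*(-2 - 1*3)) = -12844/(3*(4335 + 18*(-2 - 3))) = -12844/(3*(4335 + 18*(-5))) = -12844/(3*(4335 - 90)) = -12844/3/4245 = -12844/3*1/4245 = -12844/12735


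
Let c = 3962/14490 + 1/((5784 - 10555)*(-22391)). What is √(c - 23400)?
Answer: I*√31784456222694772024113530/36855474045 ≈ 152.97*I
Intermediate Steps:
c = 30232172498/110566422135 (c = 3962*(1/14490) - 1/22391/(-4771) = 283/1035 - 1/4771*(-1/22391) = 283/1035 + 1/106827461 = 30232172498/110566422135 ≈ 0.27343)
√(c - 23400) = √(30232172498/110566422135 - 23400) = √(-2587224045786502/110566422135) = I*√31784456222694772024113530/36855474045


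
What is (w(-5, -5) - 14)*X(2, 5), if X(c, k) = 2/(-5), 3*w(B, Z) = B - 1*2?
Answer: 98/15 ≈ 6.5333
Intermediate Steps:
w(B, Z) = -⅔ + B/3 (w(B, Z) = (B - 1*2)/3 = (B - 2)/3 = (-2 + B)/3 = -⅔ + B/3)
X(c, k) = -⅖ (X(c, k) = 2*(-⅕) = -⅖)
(w(-5, -5) - 14)*X(2, 5) = ((-⅔ + (⅓)*(-5)) - 14)*(-⅖) = ((-⅔ - 5/3) - 14)*(-⅖) = (-7/3 - 14)*(-⅖) = -49/3*(-⅖) = 98/15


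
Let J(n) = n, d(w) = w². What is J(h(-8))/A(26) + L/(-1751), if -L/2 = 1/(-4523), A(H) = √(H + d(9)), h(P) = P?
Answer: -2/7919773 - 8*√107/107 ≈ -0.77339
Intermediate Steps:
A(H) = √(81 + H) (A(H) = √(H + 9²) = √(H + 81) = √(81 + H))
L = 2/4523 (L = -2/(-4523) = -2*(-1/4523) = 2/4523 ≈ 0.00044218)
J(h(-8))/A(26) + L/(-1751) = -8/√(81 + 26) + (2/4523)/(-1751) = -8*√107/107 + (2/4523)*(-1/1751) = -8*√107/107 - 2/7919773 = -2/7919773 - 8*√107/107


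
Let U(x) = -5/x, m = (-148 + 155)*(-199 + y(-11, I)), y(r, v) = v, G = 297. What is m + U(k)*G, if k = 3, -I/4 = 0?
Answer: -1888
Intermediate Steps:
I = 0 (I = -4*0 = 0)
m = -1393 (m = (-148 + 155)*(-199 + 0) = 7*(-199) = -1393)
m + U(k)*G = -1393 - 5/3*297 = -1393 - 495 = -1888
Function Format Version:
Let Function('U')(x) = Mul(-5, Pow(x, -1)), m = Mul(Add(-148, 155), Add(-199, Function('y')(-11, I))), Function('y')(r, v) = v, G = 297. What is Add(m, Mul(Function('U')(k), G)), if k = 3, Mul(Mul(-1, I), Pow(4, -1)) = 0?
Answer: -1888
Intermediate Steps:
I = 0 (I = Mul(-4, 0) = 0)
m = -1393 (m = Mul(Add(-148, 155), Add(-199, 0)) = Mul(7, -199) = -1393)
Add(m, Mul(Function('U')(k), G)) = Add(-1393, Mul(Mul(-5, Pow(3, -1)), 297)) = Add(-1393, Mul(Mul(-5, Rational(1, 3)), 297)) = Add(-1393, Mul(Rational(-5, 3), 297)) = Add(-1393, -495) = -1888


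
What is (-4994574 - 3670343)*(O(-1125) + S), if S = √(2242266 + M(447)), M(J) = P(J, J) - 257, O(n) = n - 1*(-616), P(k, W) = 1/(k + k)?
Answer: 4410442753 - 8664917*√1791894306018/894 ≈ -8.5638e+9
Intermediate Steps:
P(k, W) = 1/(2*k)
O(n) = 616 + n (O(n) = n + 616 = 616 + n)
M(J) = -257 + 1/(2*J) (M(J) = 1/(2*J) - 257 = -257 + 1/(2*J))
S = √1791894306018/894 (S = √(2242266 + (-257 + (½)/447)) = √(2242266 + (-257 + (½)*(1/447))) = √(2242266 + (-257 + 1/894)) = √(2242266 - 229757/894) = √(2004356047/894) = √1791894306018/894 ≈ 1497.3)
(-4994574 - 3670343)*(O(-1125) + S) = (-4994574 - 3670343)*((616 - 1125) + √1791894306018/894) = -8664917*(-509 + √1791894306018/894) = 4410442753 - 8664917*√1791894306018/894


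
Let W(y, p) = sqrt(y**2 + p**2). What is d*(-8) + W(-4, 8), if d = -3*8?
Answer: 192 + 4*sqrt(5) ≈ 200.94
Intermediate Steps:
d = -24
W(y, p) = sqrt(p**2 + y**2)
d*(-8) + W(-4, 8) = -24*(-8) + sqrt(8**2 + (-4)**2) = 192 + sqrt(64 + 16) = 192 + sqrt(80) = 192 + 4*sqrt(5)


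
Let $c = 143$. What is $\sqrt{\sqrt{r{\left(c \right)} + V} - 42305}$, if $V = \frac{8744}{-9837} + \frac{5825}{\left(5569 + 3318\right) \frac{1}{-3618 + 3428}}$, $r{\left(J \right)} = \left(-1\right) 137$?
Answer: $\frac{\sqrt{-30070771402905 + 26661 i \sqrt{186533837579}}}{26661} \approx 0.03938 + 205.68 i$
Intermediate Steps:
$r{\left(J \right)} = -137$
$V = - \frac{10031846}{79983}$ ($V = 8744 \left(- \frac{1}{9837}\right) + \frac{5825}{8887 \frac{1}{-190}} = - \frac{8}{9} + \frac{5825}{8887 \left(- \frac{1}{190}\right)} = - \frac{8}{9} + \frac{5825}{- \frac{8887}{190}} = - \frac{8}{9} + 5825 \left(- \frac{190}{8887}\right) = - \frac{8}{9} - \frac{1106750}{8887} = - \frac{10031846}{79983} \approx -125.42$)
$\sqrt{\sqrt{r{\left(c \right)} + V} - 42305} = \sqrt{\sqrt{-137 - \frac{10031846}{79983}} - 42305} = \sqrt{\sqrt{- \frac{20989517}{79983}} - 42305} = \sqrt{\frac{i \sqrt{186533837579}}{26661} - 42305} = \sqrt{-42305 + \frac{i \sqrt{186533837579}}{26661}}$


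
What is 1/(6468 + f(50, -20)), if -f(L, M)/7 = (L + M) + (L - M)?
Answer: 1/5768 ≈ 0.00017337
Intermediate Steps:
f(L, M) = -14*L (f(L, M) = -7*((L + M) + (L - M)) = -14*L)
1/(6468 + f(50, -20)) = 1/(6468 - 14*50) = 1/(6468 - 700) = 1/5768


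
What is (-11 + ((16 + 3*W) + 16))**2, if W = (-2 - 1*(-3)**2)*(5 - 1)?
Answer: 12321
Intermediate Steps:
W = -44 (W = (-2 - 1*9)*4 = (-2 - 9)*4 = -11*4 = -44)
(-11 + ((16 + 3*W) + 16))**2 = (-11 + ((16 + 3*(-44)) + 16))**2 = (-11 + ((16 - 132) + 16))**2 = (-11 + (-116 + 16))**2 = (-11 - 100)**2 = (-111)**2 = 12321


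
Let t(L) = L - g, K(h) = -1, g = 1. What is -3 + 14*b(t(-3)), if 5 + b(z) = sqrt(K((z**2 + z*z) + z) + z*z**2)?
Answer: -73 + 14*I*sqrt(65) ≈ -73.0 + 112.87*I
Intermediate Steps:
t(L) = -1 + L (t(L) = L - 1*1 = L - 1 = -1 + L)
b(z) = -5 + sqrt(-1 + z**3) (b(z) = -5 + sqrt(-1 + z*z**2) = -5 + sqrt(-1 + z**3))
-3 + 14*b(t(-3)) = -3 + 14*(-5 + sqrt(-1 + (-1 - 3)**3)) = -3 + 14*(-5 + sqrt(-1 + (-4)**3)) = -3 + 14*(-5 + sqrt(-1 - 64)) = -3 + 14*(-5 + sqrt(-65)) = -3 + 14*(-5 + I*sqrt(65)) = -3 + (-70 + 14*I*sqrt(65)) = -73 + 14*I*sqrt(65)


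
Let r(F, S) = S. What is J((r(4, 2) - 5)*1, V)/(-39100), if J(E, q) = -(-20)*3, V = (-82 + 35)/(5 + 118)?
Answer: -3/1955 ≈ -0.0015345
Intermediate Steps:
V = -47/123 ≈ -0.38211
J(E, q) = 60 (J(E, q) = -5*(-12) = 60)
J((r(4, 2) - 5)*1, V)/(-39100) = 60/(-39100) = 60*(-1/39100) = -3/1955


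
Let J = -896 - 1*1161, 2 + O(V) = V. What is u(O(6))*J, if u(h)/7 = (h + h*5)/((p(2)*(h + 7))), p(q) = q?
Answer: -15708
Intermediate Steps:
O(V) = -2 + V
u(h) = 42*h/(14 + 2*h) (u(h) = 7*((h + h*5)/((2*(h + 7)))) = 7*((h + 5*h)/((2*(7 + h)))) = 7*((6*h)/(14 + 2*h)) = 7*(6*h/(14 + 2*h)) = 42*h/(14 + 2*h))
J = -2057 (J = -896 - 1161 = -2057)
u(O(6))*J = (21*(-2 + 6)/(7 + (-2 + 6)))*(-2057) = (21*4/(7 + 4))*(-2057) = (21*4/11)*(-2057) = (21*4*(1/11))*(-2057) = (84/11)*(-2057) = -15708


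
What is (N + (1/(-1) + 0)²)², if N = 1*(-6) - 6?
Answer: 121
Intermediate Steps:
N = -12 (N = -6 - 6 = -12)
(N + (1/(-1) + 0)²)² = (-12 + (1/(-1) + 0)²)² = (-12 + (-1 + 0)²)² = (-12 + (-1)²)² = (-12 + 1)² = (-11)² = 121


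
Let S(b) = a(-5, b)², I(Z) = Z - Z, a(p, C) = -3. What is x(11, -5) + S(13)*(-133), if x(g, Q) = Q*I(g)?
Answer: -1197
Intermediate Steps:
I(Z) = 0
x(g, Q) = 0 (x(g, Q) = Q*0 = 0)
S(b) = 9 (S(b) = (-3)² = 9)
x(11, -5) + S(13)*(-133) = 0 + 9*(-133) = 0 - 1197 = -1197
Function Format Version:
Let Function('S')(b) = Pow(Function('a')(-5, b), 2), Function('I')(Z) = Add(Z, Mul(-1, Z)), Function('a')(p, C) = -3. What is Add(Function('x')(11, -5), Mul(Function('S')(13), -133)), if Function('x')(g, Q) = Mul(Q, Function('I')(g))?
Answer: -1197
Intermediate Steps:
Function('I')(Z) = 0
Function('x')(g, Q) = 0 (Function('x')(g, Q) = Mul(Q, 0) = 0)
Function('S')(b) = 9 (Function('S')(b) = Pow(-3, 2) = 9)
Add(Function('x')(11, -5), Mul(Function('S')(13), -133)) = Add(0, Mul(9, -133)) = Add(0, -1197) = -1197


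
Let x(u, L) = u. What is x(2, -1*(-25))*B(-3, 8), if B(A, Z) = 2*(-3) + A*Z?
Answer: -60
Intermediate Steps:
B(A, Z) = -6 + A*Z
x(2, -1*(-25))*B(-3, 8) = 2*(-6 - 3*8) = 2*(-6 - 24) = 2*(-30) = -60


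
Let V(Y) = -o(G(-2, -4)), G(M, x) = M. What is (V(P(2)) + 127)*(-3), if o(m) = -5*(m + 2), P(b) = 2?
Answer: -381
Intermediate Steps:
o(m) = -10 - 5*m (o(m) = -5*(2 + m) = -10 - 5*m)
V(Y) = 0 (V(Y) = -(-10 - 5*(-2)) = -(-10 + 10) = -1*0 = 0)
(V(P(2)) + 127)*(-3) = (0 + 127)*(-3) = 127*(-3) = -381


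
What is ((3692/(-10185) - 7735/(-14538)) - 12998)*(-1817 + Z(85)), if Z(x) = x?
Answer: 185187618881114/8226085 ≈ 2.2512e+7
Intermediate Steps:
((3692/(-10185) - 7735/(-14538)) - 12998)*(-1817 + Z(85)) = ((3692/(-10185) - 7735/(-14538)) - 12998)*(-1817 + 85) = ((3692*(-1/10185) - 7735*(-1/14538)) - 12998)*(-1732) = ((-3692/10185 + 7735/14538) - 12998)*(-1732) = (2789631/16452170 - 12998)*(-1732) = -213842516029/16452170*(-1732) = 185187618881114/8226085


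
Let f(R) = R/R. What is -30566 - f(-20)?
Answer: -30567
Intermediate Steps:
f(R) = 1
-30566 - f(-20) = -30566 - 1*1 = -30566 - 1 = -30567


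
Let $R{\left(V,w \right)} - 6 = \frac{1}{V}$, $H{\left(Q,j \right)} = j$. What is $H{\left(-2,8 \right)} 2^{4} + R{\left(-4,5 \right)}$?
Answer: $\frac{535}{4} \approx 133.75$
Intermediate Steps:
$R{\left(V,w \right)} = 6 + \frac{1}{V}$
$H{\left(-2,8 \right)} 2^{4} + R{\left(-4,5 \right)} = 8 \cdot 2^{4} + \left(6 + \frac{1}{-4}\right) = 8 \cdot 16 + \left(6 - \frac{1}{4}\right) = 128 + \frac{23}{4} = \frac{535}{4}$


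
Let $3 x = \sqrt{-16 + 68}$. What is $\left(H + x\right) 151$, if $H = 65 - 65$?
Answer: $\frac{302 \sqrt{13}}{3} \approx 362.96$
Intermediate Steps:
$H = 0$
$x = \frac{2 \sqrt{13}}{3}$ ($x = \frac{\sqrt{-16 + 68}}{3} = \frac{\sqrt{52}}{3} = \frac{2 \sqrt{13}}{3} \approx 2.4037$)
$\left(H + x\right) 151 = \left(0 + \frac{2 \sqrt{13}}{3}\right) 151 = \frac{2 \sqrt{13}}{3} \cdot 151 = \frac{302 \sqrt{13}}{3}$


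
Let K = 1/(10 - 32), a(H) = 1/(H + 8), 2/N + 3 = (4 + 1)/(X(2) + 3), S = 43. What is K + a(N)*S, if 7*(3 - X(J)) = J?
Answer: 7981/1320 ≈ 6.0462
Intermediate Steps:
X(J) = 3 - J/7
N = -16/17 (N = 2/(-3 + (4 + 1)/((3 - ⅐*2) + 3)) = 2/(-3 + 5/((3 - 2/7) + 3)) = 2/(-3 + 5/(19/7 + 3)) = 2/(-3 + 5/(40/7)) = 2/(-3 + 5*(7/40)) = 2/(-3 + 7/8) = 2/(-17/8) = 2*(-8/17) = -16/17 ≈ -0.94118)
a(H) = 1/(8 + H)
K = -1/22 (K = 1/(-22) = -1/22 ≈ -0.045455)
K + a(N)*S = -1/22 + 43/(8 - 16/17) = -1/22 + 43/(120/17) = -1/22 + (17/120)*43 = -1/22 + 731/120 = 7981/1320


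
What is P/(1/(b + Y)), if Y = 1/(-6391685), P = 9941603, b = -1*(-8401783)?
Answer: 533879494306328849462/6391685 ≈ 8.3527e+13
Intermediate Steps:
b = 8401783
Y = -1/6391685 ≈ -1.5645e-7
P/(1/(b + Y)) = 9941603/(1/(8401783 - 1/6391685)) = 9941603/(1/(53701550374354/6391685)) = 9941603/(6391685/53701550374354) = 9941603*(53701550374354/6391685) = 533879494306328849462/6391685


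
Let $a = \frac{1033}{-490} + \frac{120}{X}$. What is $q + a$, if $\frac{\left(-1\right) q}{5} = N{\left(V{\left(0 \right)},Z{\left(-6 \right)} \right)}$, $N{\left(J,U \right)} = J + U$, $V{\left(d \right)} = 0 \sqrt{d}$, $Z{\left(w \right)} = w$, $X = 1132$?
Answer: $\frac{3882461}{138670} \approx 27.998$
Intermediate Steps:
$V{\left(d \right)} = 0$
$a = - \frac{277639}{138670}$ ($a = \frac{1033}{-490} + \frac{120}{1132} = 1033 \left(- \frac{1}{490}\right) + 120 \cdot \frac{1}{1132} = - \frac{1033}{490} + \frac{30}{283} = - \frac{277639}{138670} \approx -2.0022$)
$q = 30$ ($q = - 5 \left(0 - 6\right) = \left(-5\right) \left(-6\right) = 30$)
$q + a = 30 - \frac{277639}{138670} = \frac{3882461}{138670}$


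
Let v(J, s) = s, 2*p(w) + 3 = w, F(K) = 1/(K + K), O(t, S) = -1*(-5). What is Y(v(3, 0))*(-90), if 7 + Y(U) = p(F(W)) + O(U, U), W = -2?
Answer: 1305/4 ≈ 326.25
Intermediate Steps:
O(t, S) = 5
F(K) = 1/(2*K)
p(w) = -3/2 + w/2
Y(U) = -29/8 (Y(U) = -7 + ((-3/2 + ((½)/(-2))/2) + 5) = -7 + ((-3/2 + ((½)*(-½))/2) + 5) = -7 + ((-3/2 + (½)*(-¼)) + 5) = -7 + ((-3/2 - ⅛) + 5) = -7 + (-13/8 + 5) = -7 + 27/8 = -29/8)
Y(v(3, 0))*(-90) = -29/8*(-90) = 1305/4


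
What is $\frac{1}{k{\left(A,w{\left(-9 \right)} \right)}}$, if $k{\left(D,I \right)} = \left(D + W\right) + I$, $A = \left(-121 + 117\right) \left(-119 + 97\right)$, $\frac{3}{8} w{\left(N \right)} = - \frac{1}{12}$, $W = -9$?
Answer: $\frac{9}{709} \approx 0.012694$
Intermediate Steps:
$w{\left(N \right)} = - \frac{2}{9}$ ($w{\left(N \right)} = \frac{8 \left(- \frac{1}{12}\right)}{3} = \frac{8 \left(\left(-1\right) \frac{1}{12}\right)}{3} = \frac{8}{3} \left(- \frac{1}{12}\right) = - \frac{2}{9}$)
$A = 88$ ($A = \left(-4\right) \left(-22\right) = 88$)
$k{\left(D,I \right)} = -9 + D + I$ ($k{\left(D,I \right)} = \left(D - 9\right) + I = \left(-9 + D\right) + I = -9 + D + I$)
$\frac{1}{k{\left(A,w{\left(-9 \right)} \right)}} = \frac{1}{-9 + 88 - \frac{2}{9}} = \frac{1}{\frac{709}{9}} = \frac{9}{709}$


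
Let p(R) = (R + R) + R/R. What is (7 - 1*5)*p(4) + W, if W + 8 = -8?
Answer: 2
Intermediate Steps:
W = -16 (W = -8 - 8 = -16)
p(R) = 1 + 2*R (p(R) = 2*R + 1 = 1 + 2*R)
(7 - 1*5)*p(4) + W = (7 - 1*5)*(1 + 2*4) - 16 = (7 - 5)*(1 + 8) - 16 = 2*9 - 16 = 18 - 16 = 2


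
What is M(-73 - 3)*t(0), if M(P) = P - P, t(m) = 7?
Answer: 0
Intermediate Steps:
M(P) = 0
M(-73 - 3)*t(0) = 0*7 = 0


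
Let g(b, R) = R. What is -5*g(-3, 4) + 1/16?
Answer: -319/16 ≈ -19.938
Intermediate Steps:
-5*g(-3, 4) + 1/16 = -5*4 + 1/16 = -20 + 1/16 = -319/16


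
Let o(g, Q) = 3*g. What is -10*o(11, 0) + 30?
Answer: -300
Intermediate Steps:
-10*o(11, 0) + 30 = -30*11 + 30 = -10*33 + 30 = -330 + 30 = -300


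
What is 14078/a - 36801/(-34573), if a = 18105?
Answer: 1153000799/625944165 ≈ 1.8420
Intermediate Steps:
14078/a - 36801/(-34573) = 14078/18105 - 36801/(-34573) = 14078*(1/18105) - 36801*(-1/34573) = 14078/18105 + 36801/34573 = 1153000799/625944165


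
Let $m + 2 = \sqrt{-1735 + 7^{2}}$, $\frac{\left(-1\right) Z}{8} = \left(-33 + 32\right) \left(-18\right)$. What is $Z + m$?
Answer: $-146 + i \sqrt{1686} \approx -146.0 + 41.061 i$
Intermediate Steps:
$Z = -144$ ($Z = - 8 \left(-33 + 32\right) \left(-18\right) = - 8 \left(\left(-1\right) \left(-18\right)\right) = \left(-8\right) 18 = -144$)
$m = -2 + i \sqrt{1686}$ ($m = -2 + \sqrt{-1735 + 7^{2}} = -2 + \sqrt{-1735 + 49} = -2 + \sqrt{-1686} = -2 + i \sqrt{1686} \approx -2.0 + 41.061 i$)
$Z + m = -144 - \left(2 - i \sqrt{1686}\right) = -146 + i \sqrt{1686}$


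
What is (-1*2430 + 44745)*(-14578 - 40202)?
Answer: -2318015700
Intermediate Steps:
(-1*2430 + 44745)*(-14578 - 40202) = (-2430 + 44745)*(-54780) = 42315*(-54780) = -2318015700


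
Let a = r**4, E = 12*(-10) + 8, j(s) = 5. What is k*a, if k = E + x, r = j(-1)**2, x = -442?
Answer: -216406250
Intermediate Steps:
E = -112 (E = -120 + 8 = -112)
r = 25 (r = 5**2 = 25)
a = 390625 (a = 25**4 = 390625)
k = -554 (k = -112 - 442 = -554)
k*a = -554*390625 = -216406250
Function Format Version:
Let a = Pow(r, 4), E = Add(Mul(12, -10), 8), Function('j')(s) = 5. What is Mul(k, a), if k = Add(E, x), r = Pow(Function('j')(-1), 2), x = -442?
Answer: -216406250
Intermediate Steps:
E = -112 (E = Add(-120, 8) = -112)
r = 25 (r = Pow(5, 2) = 25)
a = 390625 (a = Pow(25, 4) = 390625)
k = -554 (k = Add(-112, -442) = -554)
Mul(k, a) = Mul(-554, 390625) = -216406250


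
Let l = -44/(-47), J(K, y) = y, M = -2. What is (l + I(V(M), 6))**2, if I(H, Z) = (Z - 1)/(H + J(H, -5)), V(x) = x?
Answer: 5329/108241 ≈ 0.049233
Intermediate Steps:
I(H, Z) = (-1 + Z)/(-5 + H) (I(H, Z) = (Z - 1)/(H - 5) = (-1 + Z)/(-5 + H))
l = 44/47 (l = -44*(-1/47) = 44/47 ≈ 0.93617)
(l + I(V(M), 6))**2 = (44/47 + (-1 + 6)/(-5 - 2))**2 = (44/47 + 5/(-7))**2 = (44/47 - 1/7*5)**2 = (44/47 - 5/7)**2 = (73/329)**2 = 5329/108241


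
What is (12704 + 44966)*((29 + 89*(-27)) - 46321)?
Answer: -2808240650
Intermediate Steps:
(12704 + 44966)*((29 + 89*(-27)) - 46321) = 57670*((29 - 2403) - 46321) = 57670*(-2374 - 46321) = 57670*(-48695) = -2808240650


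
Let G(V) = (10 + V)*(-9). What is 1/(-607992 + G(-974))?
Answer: -1/599316 ≈ -1.6686e-6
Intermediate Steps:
G(V) = -90 - 9*V
1/(-607992 + G(-974)) = 1/(-607992 + (-90 - 9*(-974))) = 1/(-607992 + (-90 + 8766)) = 1/(-607992 + 8676) = 1/(-599316) = -1/599316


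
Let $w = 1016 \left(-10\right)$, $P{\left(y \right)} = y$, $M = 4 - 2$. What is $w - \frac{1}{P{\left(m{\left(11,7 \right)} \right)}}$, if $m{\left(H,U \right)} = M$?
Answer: $- \frac{20321}{2} \approx -10161.0$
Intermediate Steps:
$M = 2$
$m{\left(H,U \right)} = 2$
$w = -10160$
$w - \frac{1}{P{\left(m{\left(11,7 \right)} \right)}} = -10160 - \frac{1}{2} = - \frac{20321}{2}$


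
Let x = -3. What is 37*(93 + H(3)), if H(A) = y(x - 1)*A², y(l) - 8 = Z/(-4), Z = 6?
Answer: 11211/2 ≈ 5605.5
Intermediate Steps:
y(l) = 13/2 (y(l) = 8 + 6/(-4) = 8 + 6*(-¼) = 8 - 3/2 = 13/2)
H(A) = 13*A²/2
37*(93 + H(3)) = 37*(93 + (13/2)*3²) = 37*(93 + (13/2)*9) = 37*(93 + 117/2) = 37*(303/2) = 11211/2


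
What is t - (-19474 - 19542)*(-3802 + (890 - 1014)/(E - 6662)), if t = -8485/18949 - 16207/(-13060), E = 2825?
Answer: -140855053592780255909/949557507780 ≈ -1.4834e+8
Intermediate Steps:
t = 196292343/247473940 (t = -8485*1/18949 - 16207*(-1/13060) = -8485/18949 + 16207/13060 = 196292343/247473940 ≈ 0.79318)
t - (-19474 - 19542)*(-3802 + (890 - 1014)/(E - 6662)) = 196292343/247473940 - (-19474 - 19542)*(-3802 + (890 - 1014)/(2825 - 6662)) = 196292343/247473940 - (-39016)*(-3802 - 124/(-3837)) = 196292343/247473940 - (-39016)*(-3802 - 124*(-1/3837)) = 196292343/247473940 - (-39016)*(-3802 + 124/3837) = 196292343/247473940 - (-39016)*(-14588150)/3837 = 196292343/247473940 - 1*569171260400/3837 = 196292343/247473940 - 569171260400/3837 = -140855053592780255909/949557507780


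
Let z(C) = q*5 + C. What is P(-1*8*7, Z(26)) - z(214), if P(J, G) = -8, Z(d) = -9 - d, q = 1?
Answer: -227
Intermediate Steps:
z(C) = 5 + C (z(C) = 1*5 + C = 5 + C)
P(-1*8*7, Z(26)) - z(214) = -8 - (5 + 214) = -8 - 1*219 = -8 - 219 = -227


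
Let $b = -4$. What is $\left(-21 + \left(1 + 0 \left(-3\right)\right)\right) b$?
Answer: $80$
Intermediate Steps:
$\left(-21 + \left(1 + 0 \left(-3\right)\right)\right) b = \left(-21 + \left(1 + 0 \left(-3\right)\right)\right) \left(-4\right) = \left(-21 + \left(1 + 0\right)\right) \left(-4\right) = \left(-21 + 1\right) \left(-4\right) = \left(-20\right) \left(-4\right) = 80$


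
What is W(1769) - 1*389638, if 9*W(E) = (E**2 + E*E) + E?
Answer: 2753749/9 ≈ 3.0597e+5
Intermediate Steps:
W(E) = E/9 + 2*E**2/9 (W(E) = ((E**2 + E*E) + E)/9 = ((E**2 + E**2) + E)/9 = (2*E**2 + E)/9 = (E + 2*E**2)/9 = E/9 + 2*E**2/9)
W(1769) - 1*389638 = (1/9)*1769*(1 + 2*1769) - 1*389638 = (1/9)*1769*(1 + 3538) - 389638 = (1/9)*1769*3539 - 389638 = 6260491/9 - 389638 = 2753749/9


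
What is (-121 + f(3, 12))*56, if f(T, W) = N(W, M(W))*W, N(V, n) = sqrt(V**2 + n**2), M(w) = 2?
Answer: -6776 + 1344*sqrt(37) ≈ 1399.2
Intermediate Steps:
f(T, W) = W*sqrt(4 + W**2) (f(T, W) = sqrt(W**2 + 2**2)*W = sqrt(W**2 + 4)*W = sqrt(4 + W**2)*W = W*sqrt(4 + W**2))
(-121 + f(3, 12))*56 = (-121 + 12*sqrt(4 + 12**2))*56 = (-121 + 12*sqrt(4 + 144))*56 = (-121 + 12*sqrt(148))*56 = (-121 + 12*(2*sqrt(37)))*56 = (-121 + 24*sqrt(37))*56 = -6776 + 1344*sqrt(37)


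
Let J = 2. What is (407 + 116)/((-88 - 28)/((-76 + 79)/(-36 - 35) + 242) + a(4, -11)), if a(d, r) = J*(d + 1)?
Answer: 8984617/163554 ≈ 54.934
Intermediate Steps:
a(d, r) = 2 + 2*d (a(d, r) = 2*(d + 1) = 2*(1 + d) = 2 + 2*d)
(407 + 116)/((-88 - 28)/((-76 + 79)/(-36 - 35) + 242) + a(4, -11)) = (407 + 116)/((-88 - 28)/((-76 + 79)/(-36 - 35) + 242) + (2 + 2*4)) = 523/(-116/(3/(-71) + 242) + (2 + 8)) = 523/(-116/(3*(-1/71) + 242) + 10) = 523/(-116/(-3/71 + 242) + 10) = 523/(-116/17179/71 + 10) = 523/(-116*71/17179 + 10) = 523/(-8236/17179 + 10) = 523/(163554/17179) = 523*(17179/163554) = 8984617/163554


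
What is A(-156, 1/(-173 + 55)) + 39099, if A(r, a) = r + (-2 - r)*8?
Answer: 40175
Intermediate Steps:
A(r, a) = -16 - 7*r (A(r, a) = r + (-16 - 8*r) = -16 - 7*r)
A(-156, 1/(-173 + 55)) + 39099 = (-16 - 7*(-156)) + 39099 = (-16 + 1092) + 39099 = 1076 + 39099 = 40175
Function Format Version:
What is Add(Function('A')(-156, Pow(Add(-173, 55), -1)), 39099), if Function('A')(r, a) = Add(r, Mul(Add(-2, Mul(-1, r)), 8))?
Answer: 40175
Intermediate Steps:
Function('A')(r, a) = Add(-16, Mul(-7, r)) (Function('A')(r, a) = Add(r, Add(-16, Mul(-8, r))) = Add(-16, Mul(-7, r)))
Add(Function('A')(-156, Pow(Add(-173, 55), -1)), 39099) = Add(Add(-16, Mul(-7, -156)), 39099) = Add(Add(-16, 1092), 39099) = Add(1076, 39099) = 40175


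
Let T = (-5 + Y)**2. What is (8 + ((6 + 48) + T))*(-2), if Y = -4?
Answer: -286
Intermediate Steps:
T = 81 (T = (-5 - 4)**2 = (-9)**2 = 81)
(8 + ((6 + 48) + T))*(-2) = (8 + ((6 + 48) + 81))*(-2) = (8 + (54 + 81))*(-2) = (8 + 135)*(-2) = 143*(-2) = -286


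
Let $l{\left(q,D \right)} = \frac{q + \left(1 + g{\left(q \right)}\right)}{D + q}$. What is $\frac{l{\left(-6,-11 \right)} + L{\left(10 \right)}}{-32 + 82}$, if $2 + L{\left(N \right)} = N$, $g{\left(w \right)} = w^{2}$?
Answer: $\frac{21}{170} \approx 0.12353$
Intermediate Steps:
$L{\left(N \right)} = -2 + N$
$l{\left(q,D \right)} = \frac{1 + q + q^{2}}{D + q}$ ($l{\left(q,D \right)} = \frac{q + \left(1 + q^{2}\right)}{D + q} = \frac{1 + q + q^{2}}{D + q}$)
$\frac{l{\left(-6,-11 \right)} + L{\left(10 \right)}}{-32 + 82} = \frac{\frac{1 - 6 + \left(-6\right)^{2}}{-11 - 6} + \left(-2 + 10\right)}{-32 + 82} = \frac{\frac{1 - 6 + 36}{-17} + 8}{50} = \left(\left(- \frac{1}{17}\right) 31 + 8\right) \frac{1}{50} = \left(- \frac{31}{17} + 8\right) \frac{1}{50} = \frac{105}{17} \cdot \frac{1}{50} = \frac{21}{170}$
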